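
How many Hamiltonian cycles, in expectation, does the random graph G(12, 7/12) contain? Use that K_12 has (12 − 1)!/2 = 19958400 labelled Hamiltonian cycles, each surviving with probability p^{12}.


K_12 has (12 − 1)!/2 = 19958400 labelled Hamiltonian cycles.
For each such Hamiltonian cycle H, let X_H = 1 if all 12 edges of H are present in G. Then P[X_H = 1] = p^{12} = (7/12)^{12} = 13841287201/8916100448256.
By linearity of expectation: E[X] = Σ_H E[X_H] = 19958400 · p^{12} = 19958400 · 13841287201/8916100448256 = 26644477861925/859963392.
Numerically: E[X] ≈ 30983.

E[X] = 19958400 · (7/12)^{12} = 26644477861925/859963392 ≈ 30983.


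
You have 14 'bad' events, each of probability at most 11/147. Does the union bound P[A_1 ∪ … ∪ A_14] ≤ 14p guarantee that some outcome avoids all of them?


Union bound: P[∪_{i=1}^{14} A_i] ≤ Σ_i P[A_i] ≤ 14·p = 14·(11/147) = 22/21.
Numerically: 22/21 ≈ 1.047619.
Is 22/21 < 1? NO.
Since the bound 22/21 is ≥ 1, the union bound is uninformative here; it does NOT by itself certify existence.

14·p = 22/21 ≈ 1.047619; existence NOT certified by the union bound.


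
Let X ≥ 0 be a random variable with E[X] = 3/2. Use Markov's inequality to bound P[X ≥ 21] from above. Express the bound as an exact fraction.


μ = E[X] = 3/2, a = 21.
Markov: P[X ≥ 21] ≤ μ/a = (3/2)/21 = 1/14.
Numerically: ≈ 0.071429.
(Since a = 21 > μ = 1.500000, the bound 1/14 is < 1 and informative.)

P[X ≥ 21] ≤ 1/14 ≈ 0.071429.


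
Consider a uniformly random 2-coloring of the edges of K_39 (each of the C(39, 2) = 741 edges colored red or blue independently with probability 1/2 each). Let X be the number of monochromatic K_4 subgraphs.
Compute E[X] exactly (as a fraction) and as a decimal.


Let X = Σ_S X_S over the C(39, 4) = 82251 subsets S of size 4, where X_S = 1 if the K_4 on S is monochromatic.
For a fixed S, the K_4 on S has C(4, 2) = 6 edges. P[all 6 edges red] = (1/2)^6, and likewise for blue, so P[monochromatic] = 2·(1/2)^6 = 2^{1 − 6} = 1/32.
By linearity of expectation: E[X] = C(39, 4) · 2^{1 − 6} = 82251 · 1/32 = 82251/32.
Numerically: E[X] ≈ 2570.343750.

E[X] = C(39,4)·2^(1−C(4,2)) = 82251/32 ≈ 2570.343750.


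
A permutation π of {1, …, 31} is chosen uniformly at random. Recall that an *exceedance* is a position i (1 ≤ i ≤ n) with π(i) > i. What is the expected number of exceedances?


Write X = Σ_{i=1}^{31} X_i, where X_i = 1_{π(i) > i}.
For each fixed i, π(i) is uniform over {1, …, 31} (marginal of a uniform permutation), so P[π(i) > i] = (n − i)/n. Summing: Σ_{i=1}^{31} (n − i)/n = (0 + 1 + … + 30)/31 = 31(31 − 1)/(2·31) = (31 − 1)/2.
Hence E[X] = Σ_{i=1}^{31} (31 − i)/31 = 15 ≈ 15.00000.

E[X] = 15 = 15.00000.


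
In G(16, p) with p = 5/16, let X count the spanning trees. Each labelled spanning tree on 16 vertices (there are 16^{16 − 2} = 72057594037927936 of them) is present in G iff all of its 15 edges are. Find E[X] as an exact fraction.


K_16 has 16^{16 − 2} = 72057594037927936 labelled spanning trees.
For each such spanning tree H, let X_H = 1 if all 15 edges of H are present in G. Then P[X_H = 1] = p^{15} = (5/16)^{15} = 30517578125/1152921504606846976.
By linearity of expectation: E[X] = Σ_H E[X_H] = 72057594037927936 · p^{15} = 72057594037927936 · 30517578125/1152921504606846976 = 30517578125/16.
Numerically: E[X] ≈ 1.90735e+09.

E[X] = 72057594037927936 · (5/16)^{15} = 30517578125/16 ≈ 1.90735e+09.


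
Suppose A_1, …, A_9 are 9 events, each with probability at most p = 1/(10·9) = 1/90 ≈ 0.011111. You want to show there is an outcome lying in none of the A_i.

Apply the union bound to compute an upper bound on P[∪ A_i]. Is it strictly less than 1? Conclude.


Union bound: P[∪_{i=1}^{9} A_i] ≤ Σ_i P[A_i] ≤ 9·p = 9·(1/90) = 1/10.
Numerically: 1/10 ≈ 0.100000.
Is 1/10 < 1? YES.
Since P[∪ A_i] ≤ 1/10 < 1, the complement has P[∩ A_i^c] ≥ 1 − 1/10 = 9/10 > 0, so some outcome avoids every A_i.

9·p = 1/10 ≈ 0.100000; existence CERTIFIED by the union bound.


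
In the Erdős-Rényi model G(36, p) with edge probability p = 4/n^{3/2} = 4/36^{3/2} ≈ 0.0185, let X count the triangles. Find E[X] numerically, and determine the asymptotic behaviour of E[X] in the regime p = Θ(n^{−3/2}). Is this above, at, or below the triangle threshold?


Number of potential triangles: C(36, 3) = 7140.
Each occurs with probability p³ ≈ (0.0185)³ ≈ 6.35066e-06.
By linearity: E[X] = C(36, 3)·p³ ≈ 7140 · 6.35066e-06 ≈ 0.045.
Since α = 3/2 > 1, p = c/n^{3/2} = o(1/n) is below the triangle threshold p ~ 1/n. Asymptotically E[X] ~ (c³/6)·n^{3(1−α)} = (4³/6)·n^{-1.5} → 0, so by Markov's inequality G has no triangles w.h.p.

E[X] ≈ 0.045; in regime p = Θ(1/n^{3/2}) E[X] tends to 0 (below the triangle threshold p ~ 1/n).


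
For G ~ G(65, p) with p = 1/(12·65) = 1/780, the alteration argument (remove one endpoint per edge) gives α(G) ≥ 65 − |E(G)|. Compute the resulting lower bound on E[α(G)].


E[|E(G)|] = C(65, 2)·p = 2080 · (1/780) = 8/3.
E[α(G)] ≥ n − E[|E(G)|] = 65 − 8/3 = 187/3.
Numerically: ≈ 62.333333.
(This is only a lower bound; the true E[α(G)] may be larger.)

E[α(G)] ≥ 187/3 ≈ 62.333333.


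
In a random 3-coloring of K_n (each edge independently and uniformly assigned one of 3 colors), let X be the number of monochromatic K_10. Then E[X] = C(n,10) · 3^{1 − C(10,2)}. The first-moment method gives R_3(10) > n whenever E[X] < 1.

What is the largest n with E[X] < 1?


We need C(n, 10) · 3^{1 − 45} < 1, i.e. C(n, 10) < 3^{45 − 1} = 984770902183611232881.
Check values of n near the boundary:
  n = 567: C(567, 10) = 873787071273467749398; 873787071273467749398 < 984770902183611232881? YES
  n = 568: C(568, 10) = 889446337783744949208; 889446337783744949208 < 984770902183611232881? YES
  n = 569: C(569, 10) = 905357721286137524328; 905357721286137524328 < 984770902183611232881? YES
  n = 570: C(570, 10) = 921524823451961408691; 921524823451961408691 < 984770902183611232881? YES
  n = 571: C(571, 10) = 937951290893172842001; 937951290893172842001 < 984770902183611232881? YES
  n = 572: C(572, 10) = 954640815642161682606; 954640815642161682606 < 984770902183611232881? YES
  n = 573: C(573, 10) = 971597135635805762226; 971597135635805762226 < 984770902183611232881? YES
  n = 574: C(574, 10) = 988824035203816502691; 988824035203816502691 < 984770902183611232881? NO
  n = 575: C(575, 10) = 1006325345561406175305; 1006325345561406175305 < 984770902183611232881? NO
The largest n with C(n, 10) < 984770902183611232881 is n = 573 (where E[X] = 35985079097622435638/36472996377170786403 ≈ 0.9866225). Hence R_3(10) > 573, i.e. R_3(10) ≥ 574.

Largest n = 573; hence R_3(10) > 573.


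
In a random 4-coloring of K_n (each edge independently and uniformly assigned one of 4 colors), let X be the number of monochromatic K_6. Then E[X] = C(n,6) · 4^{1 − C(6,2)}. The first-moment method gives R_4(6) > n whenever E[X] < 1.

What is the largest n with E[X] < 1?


We need C(n, 6) · 4^{1 − 15} < 1, i.e. C(n, 6) < 4^{15 − 1} = 268435456.
Check values of n near the boundary:
  n = 73: C(73, 6) = 170230452; 170230452 < 268435456? YES
  n = 74: C(74, 6) = 185250786; 185250786 < 268435456? YES
  n = 75: C(75, 6) = 201359550; 201359550 < 268435456? YES
  n = 76: C(76, 6) = 218618940; 218618940 < 268435456? YES
  n = 77: C(77, 6) = 237093780; 237093780 < 268435456? YES
  n = 78: C(78, 6) = 256851595; 256851595 < 268435456? YES
  n = 79: C(79, 6) = 277962685; 277962685 < 268435456? NO
  n = 80: C(80, 6) = 300500200; 300500200 < 268435456? NO
  n = 81: C(81, 6) = 324540216; 324540216 < 268435456? NO
The largest n with C(n, 6) < 268435456 is n = 78 (where E[X] = 256851595/268435456 ≈ 0.956847). Hence R_4(6) > 78, i.e. R_4(6) ≥ 79.

Largest n = 78; hence R_4(6) > 78.


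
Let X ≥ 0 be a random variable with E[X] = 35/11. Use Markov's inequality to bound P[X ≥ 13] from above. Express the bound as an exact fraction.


μ = E[X] = 35/11, a = 13.
Markov: P[X ≥ 13] ≤ μ/a = (35/11)/13 = 35/143.
Numerically: ≈ 0.245.
(Since a = 13 > μ = 3.182, the bound 35/143 is < 1 and informative.)

P[X ≥ 13] ≤ 35/143 ≈ 0.245.


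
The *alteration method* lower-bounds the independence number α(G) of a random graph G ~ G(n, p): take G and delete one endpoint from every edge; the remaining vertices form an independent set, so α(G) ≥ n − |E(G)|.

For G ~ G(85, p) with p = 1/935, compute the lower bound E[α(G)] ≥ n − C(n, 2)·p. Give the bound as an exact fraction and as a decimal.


E[|E(G)|] = C(85, 2)·p = 3570 · (1/935) = 42/11.
E[α(G)] ≥ n − E[|E(G)|] = 85 − 42/11 = 893/11.
Numerically: ≈ 81.182.
(This is only a lower bound; the true E[α(G)] may be larger.)

E[α(G)] ≥ 893/11 ≈ 81.182.


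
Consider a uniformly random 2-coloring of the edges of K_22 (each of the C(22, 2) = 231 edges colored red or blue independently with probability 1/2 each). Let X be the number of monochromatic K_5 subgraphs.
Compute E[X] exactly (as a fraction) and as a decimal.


Let X = Σ_S X_S over the C(22, 5) = 26334 subsets S of size 5, where X_S = 1 if the K_5 on S is monochromatic.
For a fixed S, the K_5 on S has C(5, 2) = 10 edges. P[all 10 edges red] = (1/2)^10, and likewise for blue, so P[monochromatic] = 2·(1/2)^10 = 2^{1 − 10} = 1/512.
Summing: E[X] = C(22, 5) · 2^{1 − 10} = 26334 · 1/512 = 13167/256.
Numerically: E[X] ≈ 51.4336.

E[X] = C(22,5)·2^(1−C(5,2)) = 13167/256 ≈ 51.4336.


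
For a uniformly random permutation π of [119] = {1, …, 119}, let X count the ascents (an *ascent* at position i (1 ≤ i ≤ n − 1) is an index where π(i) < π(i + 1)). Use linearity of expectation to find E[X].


Write X = Σ X_I over i = 1, …, 118, with X_I the indicator of one ascent.
There are 118 indicators.
For each fixed i, the pair (π(i), π(i+1)) is a uniformly random ordered pair of distinct values from {1, …, 119}; by symmetry P[π(i) < π(i+1)] = 1/2.
By linearity: E[X] = 118 · (1/2) = (119 − 1) · (1/2) = 59 ≈ 59.00000.

E[X] = 59 = 59.00000.


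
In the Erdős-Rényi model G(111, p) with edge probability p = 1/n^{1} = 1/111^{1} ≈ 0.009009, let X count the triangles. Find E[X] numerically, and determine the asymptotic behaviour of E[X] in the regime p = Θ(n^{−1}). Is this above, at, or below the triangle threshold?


Number of potential triangles: C(111, 3) = 221815.
Each occurs with probability p³ ≈ (0.009009)³ ≈ 7.3119138e-07.
By linearity: E[X] = C(111, 3)·p³ ≈ 221815 · 7.3119138e-07 ≈ 0.16219.
Here α = 1, so p = 1/n is exactly at the triangle threshold p ~ 1/n. Asymptotically E[X] → c³/6 = 1³/6 = 1/6 ≈ 0.16667, a bounded constant. In this regime the triangle count is asymptotically Poisson(c³/6).

E[X] ≈ 0.16219; in regime p = Θ(1/n^{1}) E[X] stays bounded (at the triangle threshold p ~ 1/n).


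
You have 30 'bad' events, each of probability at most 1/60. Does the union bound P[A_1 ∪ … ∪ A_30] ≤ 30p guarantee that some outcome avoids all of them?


Union bound: P[∪_{i=1}^{30} A_i] ≤ Σ_i P[A_i] ≤ 30·p = 30·(1/60) = 1/2.
Numerically: 1/2 ≈ 0.500.
Is 1/2 < 1? YES.
Since P[∪ A_i] ≤ 1/2 < 1, the complement has P[∩ A_i^c] ≥ 1 − 1/2 = 1/2 > 0, so some outcome avoids every A_i.

30·p = 1/2 ≈ 0.500; existence CERTIFIED by the union bound.


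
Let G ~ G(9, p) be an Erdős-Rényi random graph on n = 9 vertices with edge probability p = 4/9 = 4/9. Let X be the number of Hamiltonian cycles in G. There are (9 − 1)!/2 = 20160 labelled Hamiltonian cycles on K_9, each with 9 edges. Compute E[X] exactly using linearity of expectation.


K_9 has (9 − 1)!/2 = 20160 labelled Hamiltonian cycles.
For each such Hamiltonian cycle H, let X_H = 1 if all 9 edges of H are present in G. Then P[X_H = 1] = p^{9} = (4/9)^{9} = 262144/387420489.
Summing the indicators: E[X] = Σ_H E[X_H] = 20160 · p^{9} = 20160 · 262144/387420489 = 587202560/43046721.
Numerically: E[X] ≈ 13.64.

E[X] = 20160 · (4/9)^{9} = 587202560/43046721 ≈ 13.64.


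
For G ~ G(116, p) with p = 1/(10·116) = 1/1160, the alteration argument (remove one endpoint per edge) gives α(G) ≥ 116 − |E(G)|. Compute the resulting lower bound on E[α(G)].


E[|E(G)|] = C(116, 2)·p = 6670 · (1/1160) = 23/4.
E[α(G)] ≥ n − E[|E(G)|] = 116 − 23/4 = 441/4.
Numerically: ≈ 110.2500.
(This is only a lower bound; the true E[α(G)] may be larger.)

E[α(G)] ≥ 441/4 ≈ 110.2500.


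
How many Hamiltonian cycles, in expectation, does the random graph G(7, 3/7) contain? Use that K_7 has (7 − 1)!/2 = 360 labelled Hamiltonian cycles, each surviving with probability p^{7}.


K_7 has (7 − 1)!/2 = 360 labelled Hamiltonian cycles.
For each such Hamiltonian cycle H, let X_H = 1 if all 7 edges of H are present in G. Then P[X_H = 1] = p^{7} = (3/7)^{7} = 2187/823543.
By linearity of expectation: E[X] = Σ_H E[X_H] = 360 · p^{7} = 360 · 2187/823543 = 787320/823543.
Numerically: E[X] ≈ 0.956.

E[X] = 360 · (3/7)^{7} = 787320/823543 ≈ 0.956.


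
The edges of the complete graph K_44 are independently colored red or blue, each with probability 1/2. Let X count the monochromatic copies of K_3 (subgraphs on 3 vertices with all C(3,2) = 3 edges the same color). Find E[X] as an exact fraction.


Let X = Σ_S X_S over the C(44, 3) = 13244 subsets S of size 3, where X_S = 1 if the K_3 on S is monochromatic.
For a fixed S, the K_3 on S has C(3, 2) = 3 edges. P[all 3 edges red] = (1/2)^3, and likewise for blue, so P[monochromatic] = 2·(1/2)^3 = 2^{1 − 3} = 1/4.
Summing: E[X] = C(44, 3) · 2^{1 − 3} = 13244 · 1/4 = 3311.
Numerically: E[X] ≈ 3311.0000.

E[X] = C(44,3)·2^(1−C(3,2)) = 3311 ≈ 3311.0000.


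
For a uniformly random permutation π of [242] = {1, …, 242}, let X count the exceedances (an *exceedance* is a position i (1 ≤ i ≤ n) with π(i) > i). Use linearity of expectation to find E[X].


Write X = Σ_{i=1}^{242} X_i, where X_i = 1_{π(i) > i}.
For each fixed i, π(i) is uniform over {1, …, 242} (marginal of a uniform permutation), so P[π(i) > i] = (n − i)/n. Summing: Σ_{i=1}^{242} (n − i)/n = (0 + 1 + … + 241)/242 = 242(242 − 1)/(2·242) = (242 − 1)/2.
Hence E[X] = Σ_{i=1}^{242} (242 − i)/242 = 241/2 ≈ 120.500.

E[X] = 241/2 = 120.500.


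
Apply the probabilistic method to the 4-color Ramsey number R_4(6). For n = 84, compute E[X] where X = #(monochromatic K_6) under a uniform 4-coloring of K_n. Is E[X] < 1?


E[X] = C(84, 6) · 4^{1 − 15} = 406481544 · 4^{−14} = 406481544/268435456.
As a reduced fraction: E[X] = 50810193/33554432 ≈ 1.514.
Is E[X] < 1? NO.
Since E[X] ≥ 1, the first-moment bound is inconclusive at n = 84; it does NOT by itself certify R_4(6) > 84.

E[X] = 50810193/33554432 ≈ 1.514; E[X] ≥ 1; first-moment method inconclusive here.


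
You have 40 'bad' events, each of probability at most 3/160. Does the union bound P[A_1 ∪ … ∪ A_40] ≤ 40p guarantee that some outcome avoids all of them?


Union bound: P[∪_{i=1}^{40} A_i] ≤ Σ_i P[A_i] ≤ 40·p = 40·(3/160) = 3/4.
Numerically: 3/4 ≈ 0.7500000.
Is 3/4 < 1? YES.
Since P[∪ A_i] ≤ 3/4 < 1, the complement has P[∩ A_i^c] ≥ 1 − 3/4 = 1/4 > 0, so some outcome avoids every A_i.

40·p = 3/4 ≈ 0.7500000; existence CERTIFIED by the union bound.


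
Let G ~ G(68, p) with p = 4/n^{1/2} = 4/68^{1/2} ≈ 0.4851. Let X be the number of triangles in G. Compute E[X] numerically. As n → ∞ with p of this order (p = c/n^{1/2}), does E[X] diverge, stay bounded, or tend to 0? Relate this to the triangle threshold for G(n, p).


Number of potential triangles: C(68, 3) = 50116.
Each occurs with probability p³ ≈ (0.4851)³ ≈ 1.141344e-01.
By linearity: E[X] = C(68, 3)·p³ ≈ 50116 · 1.141344e-01 ≈ 5719.9602.
Since α = 1/2 < 1, p = c/n^{1/2} ≫ 1/n is above the triangle threshold p ~ 1/n. Asymptotically E[X] ~ (c³/6)·n^{3(1−α)} = (4³/6)·n^{1.5} → ∞; triangles are abundant w.h.p.

E[X] ≈ 5719.9602; in regime p = Θ(1/n^{1/2}) E[X] diverges (above the triangle threshold p ~ 1/n).


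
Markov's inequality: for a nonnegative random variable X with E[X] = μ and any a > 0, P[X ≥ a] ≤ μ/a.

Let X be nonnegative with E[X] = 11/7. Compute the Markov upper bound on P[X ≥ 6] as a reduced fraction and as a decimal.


μ = E[X] = 11/7, a = 6.
Markov: P[X ≥ 6] ≤ μ/a = (11/7)/6 = 11/42.
Numerically: ≈ 0.262.
(Since a = 6 > μ = 1.571, the bound 11/42 is < 1 and informative.)

P[X ≥ 6] ≤ 11/42 ≈ 0.262.


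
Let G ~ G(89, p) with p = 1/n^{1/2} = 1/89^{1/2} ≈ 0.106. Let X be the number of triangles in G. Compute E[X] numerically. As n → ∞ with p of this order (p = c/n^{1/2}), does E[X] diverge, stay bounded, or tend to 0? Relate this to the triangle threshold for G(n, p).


Number of potential triangles: C(89, 3) = 113564.
Each occurs with probability p³ ≈ (0.106)³ ≈ 1.191009e-03.
By linearity: E[X] = C(89, 3)·p³ ≈ 113564 · 1.191009e-03 ≈ 135.2557.
Since α = 1/2 < 1, p = c/n^{1/2} ≫ 1/n is above the triangle threshold p ~ 1/n. Asymptotically E[X] ~ (c³/6)·n^{3(1−α)} = (1³/6)·n^{1.5} → ∞; triangles are abundant w.h.p.

E[X] ≈ 135.2557; in regime p = Θ(1/n^{1/2}) E[X] diverges (above the triangle threshold p ~ 1/n).


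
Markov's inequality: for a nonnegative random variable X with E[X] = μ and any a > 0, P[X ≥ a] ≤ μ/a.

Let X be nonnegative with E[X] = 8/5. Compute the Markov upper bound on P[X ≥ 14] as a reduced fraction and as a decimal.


μ = E[X] = 8/5, a = 14.
Markov: P[X ≥ 14] ≤ μ/a = (8/5)/14 = 4/35.
Numerically: ≈ 0.11429.
(Since a = 14 > μ = 1.60000, the bound 4/35 is < 1 and informative.)

P[X ≥ 14] ≤ 4/35 ≈ 0.11429.


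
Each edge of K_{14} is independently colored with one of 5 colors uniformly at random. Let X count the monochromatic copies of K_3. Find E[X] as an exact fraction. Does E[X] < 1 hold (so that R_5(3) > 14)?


E[X] = C(14, 3) · 5^{1 − 3} = 364 · 5^{−2} = 364/25.
As a reduced fraction: E[X] = 364/25 ≈ 14.560000.
Is E[X] < 1? NO.
Since E[X] ≥ 1, the first-moment bound is inconclusive at n = 14; it does NOT by itself certify R_5(3) > 14.

E[X] = 364/25 ≈ 14.560000; E[X] ≥ 1; first-moment method inconclusive here.


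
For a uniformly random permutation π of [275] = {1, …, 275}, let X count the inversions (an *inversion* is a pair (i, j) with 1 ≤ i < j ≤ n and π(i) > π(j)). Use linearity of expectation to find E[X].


Write X = Σ X_I over the C(275, 2) = 37675 pairs i < j, with X_I the indicator of one inversion.
There are 37675 indicators.
For each fixed pair i < j, the values π(i) and π(j) are two distinct elements of {1, …, 275} in uniformly random order; by symmetry P[π(i) > π(j)] = 1/2.
By linearity: E[X] = 37675 · (1/2) = C(275, 2) · (1/2) = 37675/2 = 37675/2 ≈ 18837.500000.

E[X] = 37675/2 = 18837.500000.


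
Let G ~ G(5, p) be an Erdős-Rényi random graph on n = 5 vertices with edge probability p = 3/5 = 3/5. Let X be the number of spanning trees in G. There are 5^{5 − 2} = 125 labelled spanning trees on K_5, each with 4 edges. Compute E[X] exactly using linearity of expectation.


K_5 has 5^{5 − 2} = 125 labelled spanning trees.
For each such spanning tree H, let X_H = 1 if all 4 edges of H are present in G. Then P[X_H = 1] = p^{4} = (3/5)^{4} = 81/625.
By linearity: E[X] = Σ_H E[X_H] = 125 · p^{4} = 125 · 81/625 = 81/5.
Numerically: E[X] ≈ 16.2.

E[X] = 125 · (3/5)^{4} = 81/5 ≈ 16.2.


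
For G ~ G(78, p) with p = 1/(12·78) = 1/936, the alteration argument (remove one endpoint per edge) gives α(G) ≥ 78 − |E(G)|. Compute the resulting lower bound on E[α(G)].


E[|E(G)|] = C(78, 2)·p = 3003 · (1/936) = 77/24.
E[α(G)] ≥ n − E[|E(G)|] = 78 − 77/24 = 1795/24.
Numerically: ≈ 74.791667.
(This is only a lower bound; the true E[α(G)] may be larger.)

E[α(G)] ≥ 1795/24 ≈ 74.791667.


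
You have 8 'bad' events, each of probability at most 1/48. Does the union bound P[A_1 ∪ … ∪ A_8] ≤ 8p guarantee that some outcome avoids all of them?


Union bound: P[∪_{i=1}^{8} A_i] ≤ Σ_i P[A_i] ≤ 8·p = 8·(1/48) = 1/6.
Numerically: 1/6 ≈ 0.16667.
Is 1/6 < 1? YES.
Since P[∪ A_i] ≤ 1/6 < 1, the complement has P[∩ A_i^c] ≥ 1 − 1/6 = 5/6 > 0, so some outcome avoids every A_i.

8·p = 1/6 ≈ 0.16667; existence CERTIFIED by the union bound.


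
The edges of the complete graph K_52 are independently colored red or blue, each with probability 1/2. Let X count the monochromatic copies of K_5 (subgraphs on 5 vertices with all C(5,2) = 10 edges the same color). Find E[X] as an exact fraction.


Let X = Σ_S X_S over the C(52, 5) = 2598960 subsets S of size 5, where X_S = 1 if the K_5 on S is monochromatic.
For a fixed S, the K_5 on S has C(5, 2) = 10 edges. P[all 10 edges red] = (1/2)^10, and likewise for blue, so P[monochromatic] = 2·(1/2)^10 = 2^{1 − 10} = 1/512.
By linearity: E[X] = C(52, 5) · 2^{1 − 10} = 2598960 · 1/512 = 162435/32.
Numerically: E[X] ≈ 5076.0938.

E[X] = C(52,5)·2^(1−C(5,2)) = 162435/32 ≈ 5076.0938.


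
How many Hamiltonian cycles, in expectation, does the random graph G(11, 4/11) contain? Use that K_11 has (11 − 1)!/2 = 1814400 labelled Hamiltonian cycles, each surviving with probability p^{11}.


K_11 has (11 − 1)!/2 = 1814400 labelled Hamiltonian cycles.
For each such Hamiltonian cycle H, let X_H = 1 if all 11 edges of H are present in G. Then P[X_H = 1] = p^{11} = (4/11)^{11} = 4194304/285311670611.
Summing the indicators: E[X] = Σ_H E[X_H] = 1814400 · p^{11} = 1814400 · 4194304/285311670611 = 7610145177600/285311670611.
Numerically: E[X] ≈ 26.7.

E[X] = 1814400 · (4/11)^{11} = 7610145177600/285311670611 ≈ 26.7.


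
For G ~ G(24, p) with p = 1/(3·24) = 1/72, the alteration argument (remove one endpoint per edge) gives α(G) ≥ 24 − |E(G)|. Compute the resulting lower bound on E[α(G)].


E[|E(G)|] = C(24, 2)·p = 276 · (1/72) = 23/6.
E[α(G)] ≥ n − E[|E(G)|] = 24 − 23/6 = 121/6.
Numerically: ≈ 20.1667.
(This is only a lower bound; the true E[α(G)] may be larger.)

E[α(G)] ≥ 121/6 ≈ 20.1667.


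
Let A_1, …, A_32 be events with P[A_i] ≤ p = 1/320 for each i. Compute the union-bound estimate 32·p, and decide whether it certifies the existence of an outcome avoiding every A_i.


Union bound: P[∪_{i=1}^{32} A_i] ≤ Σ_i P[A_i] ≤ 32·p = 32·(1/320) = 1/10.
Numerically: 1/10 ≈ 0.1000.
Is 1/10 < 1? YES.
Since P[∪ A_i] ≤ 1/10 < 1, the complement has P[∩ A_i^c] ≥ 1 − 1/10 = 9/10 > 0, so some outcome avoids every A_i.

32·p = 1/10 ≈ 0.1000; existence CERTIFIED by the union bound.


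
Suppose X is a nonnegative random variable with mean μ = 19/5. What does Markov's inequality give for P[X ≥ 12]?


μ = E[X] = 19/5, a = 12.
Markov: P[X ≥ 12] ≤ μ/a = (19/5)/12 = 19/60.
Numerically: ≈ 0.3167.
(Since a = 12 > μ = 3.8000, the bound 19/60 is < 1 and informative.)

P[X ≥ 12] ≤ 19/60 ≈ 0.3167.


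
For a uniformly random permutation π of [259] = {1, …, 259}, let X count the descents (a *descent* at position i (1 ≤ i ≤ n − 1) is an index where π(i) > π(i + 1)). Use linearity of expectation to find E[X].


Write X = Σ X_I over i = 1, …, 258, with X_I the indicator of one descent.
There are 258 indicators.
For each fixed i, the pair (π(i), π(i+1)) is a uniformly random ordered pair of distinct values from {1, …, 259}; by symmetry P[π(i) > π(i+1)] = 1/2.
By linearity: E[X] = 258 · (1/2) = (259 − 1) · (1/2) = 129 ≈ 129.00000.

E[X] = 129 = 129.00000.


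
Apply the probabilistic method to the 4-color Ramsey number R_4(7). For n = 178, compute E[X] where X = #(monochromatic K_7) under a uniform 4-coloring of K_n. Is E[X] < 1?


E[X] = C(178, 7) · 4^{1 − 21} = 996867063280 · 4^{−20} = 996867063280/1099511627776.
As a reduced fraction: E[X] = 62304191455/68719476736 ≈ 0.9066.
Is E[X] < 1? YES.
Since E[X] < 1, there exists a 4-coloring of K_{178} with no monochromatic K_7; hence R_4(7) > 178.

E[X] = 62304191455/68719476736 ≈ 0.9066; E[X] < 1, so R_4(7) > 178.


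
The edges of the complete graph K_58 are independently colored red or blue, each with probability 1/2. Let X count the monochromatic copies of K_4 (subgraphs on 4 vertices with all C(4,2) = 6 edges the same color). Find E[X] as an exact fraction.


Let X = Σ_S X_S over the C(58, 4) = 424270 subsets S of size 4, where X_S = 1 if the K_4 on S is monochromatic.
For a fixed S, the K_4 on S has C(4, 2) = 6 edges. P[all 6 edges red] = (1/2)^6, and likewise for blue, so P[monochromatic] = 2·(1/2)^6 = 2^{1 − 6} = 1/32.
By linearity of expectation: E[X] = C(58, 4) · 2^{1 − 6} = 424270 · 1/32 = 212135/16.
Numerically: E[X] ≈ 13258.4375.

E[X] = C(58,4)·2^(1−C(4,2)) = 212135/16 ≈ 13258.4375.


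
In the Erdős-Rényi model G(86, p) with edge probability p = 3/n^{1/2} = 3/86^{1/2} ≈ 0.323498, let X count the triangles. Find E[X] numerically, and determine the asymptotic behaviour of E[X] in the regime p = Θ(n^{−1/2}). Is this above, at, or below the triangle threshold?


Number of potential triangles: C(86, 3) = 102340.
Each occurs with probability p³ ≈ (0.323498)³ ≈ 3.38544753e-02.
By linearity: E[X] = C(86, 3)·p³ ≈ 102340 · 3.38544753e-02 ≈ 3464.667003.
Since α = 1/2 < 1, p = c/n^{1/2} ≫ 1/n is above the triangle threshold p ~ 1/n. Asymptotically E[X] ~ (c³/6)·n^{3(1−α)} = (3³/6)·n^{1.5} → ∞; triangles are abundant w.h.p.

E[X] ≈ 3464.667003; in regime p = Θ(1/n^{1/2}) E[X] diverges (above the triangle threshold p ~ 1/n).


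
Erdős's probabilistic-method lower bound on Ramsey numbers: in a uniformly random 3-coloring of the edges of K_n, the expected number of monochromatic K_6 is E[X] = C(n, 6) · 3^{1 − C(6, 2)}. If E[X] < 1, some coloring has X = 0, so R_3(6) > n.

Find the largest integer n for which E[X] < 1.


We need C(n, 6) · 3^{1 − 15} < 1, i.e. C(n, 6) < 3^{15 − 1} = 4782969.
Check values of n near the boundary:
  n = 36: C(36, 6) = 1947792; 1947792 < 4782969? YES
  n = 37: C(37, 6) = 2324784; 2324784 < 4782969? YES
  n = 38: C(38, 6) = 2760681; 2760681 < 4782969? YES
  n = 39: C(39, 6) = 3262623; 3262623 < 4782969? YES
  n = 40: C(40, 6) = 3838380; 3838380 < 4782969? YES
  n = 41: C(41, 6) = 4496388; 4496388 < 4782969? YES
  n = 42: C(42, 6) = 5245786; 5245786 < 4782969? NO
  n = 43: C(43, 6) = 6096454; 6096454 < 4782969? NO
The largest n with C(n, 6) < 4782969 is n = 41 (where E[X] = 1498796/1594323 ≈ 0.94008). Hence R_3(6) > 41, i.e. R_3(6) ≥ 42.

Largest n = 41; hence R_3(6) > 41.


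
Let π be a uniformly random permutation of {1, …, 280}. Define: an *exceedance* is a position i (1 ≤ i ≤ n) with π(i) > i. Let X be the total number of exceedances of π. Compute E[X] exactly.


Write X = Σ_{i=1}^{280} X_i, where X_i = 1_{π(i) > i}.
For each fixed i, π(i) is uniform over {1, …, 280} (marginal of a uniform permutation), so P[π(i) > i] = (n − i)/n. Summing: Σ_{i=1}^{280} (n − i)/n = (0 + 1 + … + 279)/280 = 280(280 − 1)/(2·280) = (280 − 1)/2.
Hence E[X] = Σ_{i=1}^{280} (280 − i)/280 = 279/2 ≈ 139.500.

E[X] = 279/2 = 139.500.


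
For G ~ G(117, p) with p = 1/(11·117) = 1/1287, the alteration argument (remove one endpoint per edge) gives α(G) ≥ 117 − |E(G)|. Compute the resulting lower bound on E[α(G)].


E[|E(G)|] = C(117, 2)·p = 6786 · (1/1287) = 58/11.
E[α(G)] ≥ n − E[|E(G)|] = 117 − 58/11 = 1229/11.
Numerically: ≈ 111.7273.
(This is only a lower bound; the true E[α(G)] may be larger.)

E[α(G)] ≥ 1229/11 ≈ 111.7273.


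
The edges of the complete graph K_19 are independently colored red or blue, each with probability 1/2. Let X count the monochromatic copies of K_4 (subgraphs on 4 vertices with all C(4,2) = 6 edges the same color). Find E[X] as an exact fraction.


Let X = Σ_S X_S over the C(19, 4) = 3876 subsets S of size 4, where X_S = 1 if the K_4 on S is monochromatic.
For a fixed S, the K_4 on S has C(4, 2) = 6 edges. P[all 6 edges red] = (1/2)^6, and likewise for blue, so P[monochromatic] = 2·(1/2)^6 = 2^{1 − 6} = 1/32.
By linearity: E[X] = C(19, 4) · 2^{1 − 6} = 3876 · 1/32 = 969/8.
Numerically: E[X] ≈ 121.12500.

E[X] = C(19,4)·2^(1−C(4,2)) = 969/8 ≈ 121.12500.


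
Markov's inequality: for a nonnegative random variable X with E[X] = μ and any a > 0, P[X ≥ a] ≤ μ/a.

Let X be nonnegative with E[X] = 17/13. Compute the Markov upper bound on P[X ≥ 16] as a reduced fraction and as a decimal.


μ = E[X] = 17/13, a = 16.
Markov: P[X ≥ 16] ≤ μ/a = (17/13)/16 = 17/208.
Numerically: ≈ 0.082.
(Since a = 16 > μ = 1.308, the bound 17/208 is < 1 and informative.)

P[X ≥ 16] ≤ 17/208 ≈ 0.082.


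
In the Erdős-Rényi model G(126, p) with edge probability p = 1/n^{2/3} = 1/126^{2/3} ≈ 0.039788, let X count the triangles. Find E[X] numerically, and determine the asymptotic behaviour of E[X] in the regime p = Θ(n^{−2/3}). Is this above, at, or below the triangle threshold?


Number of potential triangles: C(126, 3) = 325500.
Each occurs with probability p³ ≈ (0.039788)³ ≈ 6.2988158e-05.
By linearity: E[X] = C(126, 3)·p³ ≈ 325500 · 6.2988158e-05 ≈ 20.50265.
Since α = 2/3 < 1, p = c/n^{2/3} ≫ 1/n is above the triangle threshold p ~ 1/n. Asymptotically E[X] ~ (c³/6)·n^{3(1−α)} = (1³/6)·n^{1} → ∞; triangles are abundant w.h.p.

E[X] ≈ 20.50265; in regime p = Θ(1/n^{2/3}) E[X] diverges (above the triangle threshold p ~ 1/n).


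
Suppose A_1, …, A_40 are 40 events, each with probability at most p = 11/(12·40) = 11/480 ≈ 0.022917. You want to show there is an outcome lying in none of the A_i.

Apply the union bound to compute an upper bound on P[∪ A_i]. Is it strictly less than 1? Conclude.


Union bound: P[∪_{i=1}^{40} A_i] ≤ Σ_i P[A_i] ≤ 40·p = 40·(11/480) = 11/12.
Numerically: 11/12 ≈ 0.916667.
Is 11/12 < 1? YES.
Since P[∪ A_i] ≤ 11/12 < 1, the complement has P[∩ A_i^c] ≥ 1 − 11/12 = 1/12 > 0, so some outcome avoids every A_i.

40·p = 11/12 ≈ 0.916667; existence CERTIFIED by the union bound.


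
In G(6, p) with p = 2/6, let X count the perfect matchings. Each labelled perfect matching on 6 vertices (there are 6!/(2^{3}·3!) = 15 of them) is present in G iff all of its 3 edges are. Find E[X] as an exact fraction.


K_6 has 6!/(2^{3}·3!) = 15 labelled perfect matchings.
For each such perfect matching H, let X_H = 1 if all 3 edges of H are present in G. Then P[X_H = 1] = p^{3} = (1/3)^{3} = 1/27.
By linearity of expectation: E[X] = Σ_H E[X_H] = 15 · p^{3} = 15 · 1/27 = 5/9.
Numerically: E[X] ≈ 0.555556.

E[X] = 15 · (1/3)^{3} = 5/9 ≈ 0.555556.


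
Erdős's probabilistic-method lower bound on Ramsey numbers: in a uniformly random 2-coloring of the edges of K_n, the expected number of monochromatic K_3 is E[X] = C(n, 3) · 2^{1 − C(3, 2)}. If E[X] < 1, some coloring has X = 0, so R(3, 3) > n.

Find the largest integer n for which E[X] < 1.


We need C(n, 3) · 2^{1 − 3} < 1, i.e. C(n, 3) < 2^{3 − 1} = 4.
Check values of n near the boundary:
  n = 3: C(3, 3) = 1; 1 < 4? YES
  n = 4: C(4, 3) = 4; 4 < 4? NO
The largest n with C(n, 3) < 4 is n = 3 (where E[X] = 1/4 ≈ 0.25000). Hence R(3, 3) > 3, i.e. R(3, 3) ≥ 4.

Largest n = 3; hence R(3, 3) > 3.


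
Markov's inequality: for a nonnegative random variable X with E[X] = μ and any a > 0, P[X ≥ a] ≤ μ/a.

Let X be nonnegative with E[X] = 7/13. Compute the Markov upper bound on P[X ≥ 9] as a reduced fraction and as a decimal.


μ = E[X] = 7/13, a = 9.
Markov: P[X ≥ 9] ≤ μ/a = (7/13)/9 = 7/117.
Numerically: ≈ 0.059829.
(Since a = 9 > μ = 0.538462, the bound 7/117 is < 1 and informative.)

P[X ≥ 9] ≤ 7/117 ≈ 0.059829.


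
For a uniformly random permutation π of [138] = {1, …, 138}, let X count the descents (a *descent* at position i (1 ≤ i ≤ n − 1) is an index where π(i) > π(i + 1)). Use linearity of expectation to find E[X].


Write X = Σ X_I over i = 1, …, 137, with X_I the indicator of one descent.
There are 137 indicators.
For each fixed i, the pair (π(i), π(i+1)) is a uniformly random ordered pair of distinct values from {1, …, 138}; by symmetry P[π(i) > π(i+1)] = 1/2.
By linearity: E[X] = 137 · (1/2) = (138 − 1) · (1/2) = 137/2 ≈ 68.5000.

E[X] = 137/2 = 68.5000.


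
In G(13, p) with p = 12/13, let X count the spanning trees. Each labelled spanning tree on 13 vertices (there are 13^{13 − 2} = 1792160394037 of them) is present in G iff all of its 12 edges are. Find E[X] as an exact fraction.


K_13 has 13^{13 − 2} = 1792160394037 labelled spanning trees.
For each such spanning tree H, let X_H = 1 if all 12 edges of H are present in G. Then P[X_H = 1] = p^{12} = (12/13)^{12} = 8916100448256/23298085122481.
By linearity: E[X] = Σ_H E[X_H] = 1792160394037 · p^{12} = 1792160394037 · 8916100448256/23298085122481 = 8916100448256/13.
Numerically: E[X] ≈ 6.86e+11.

E[X] = 1792160394037 · (12/13)^{12} = 8916100448256/13 ≈ 6.86e+11.


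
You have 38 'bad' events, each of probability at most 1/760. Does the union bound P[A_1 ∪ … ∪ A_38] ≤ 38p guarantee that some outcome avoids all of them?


Union bound: P[∪_{i=1}^{38} A_i] ≤ Σ_i P[A_i] ≤ 38·p = 38·(1/760) = 1/20.
Numerically: 1/20 ≈ 0.050000.
Is 1/20 < 1? YES.
Since P[∪ A_i] ≤ 1/20 < 1, the complement has P[∩ A_i^c] ≥ 1 − 1/20 = 19/20 > 0, so some outcome avoids every A_i.

38·p = 1/20 ≈ 0.050000; existence CERTIFIED by the union bound.


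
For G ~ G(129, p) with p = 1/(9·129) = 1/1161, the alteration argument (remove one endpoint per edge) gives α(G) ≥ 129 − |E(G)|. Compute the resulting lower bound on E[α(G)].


E[|E(G)|] = C(129, 2)·p = 8256 · (1/1161) = 64/9.
E[α(G)] ≥ n − E[|E(G)|] = 129 − 64/9 = 1097/9.
Numerically: ≈ 121.8889.
(This is only a lower bound; the true E[α(G)] may be larger.)

E[α(G)] ≥ 1097/9 ≈ 121.8889.


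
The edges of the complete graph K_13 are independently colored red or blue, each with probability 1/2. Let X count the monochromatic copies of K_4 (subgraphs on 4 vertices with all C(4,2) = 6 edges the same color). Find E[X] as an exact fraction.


Let X = Σ_S X_S over the C(13, 4) = 715 subsets S of size 4, where X_S = 1 if the K_4 on S is monochromatic.
For a fixed S, the K_4 on S has C(4, 2) = 6 edges. P[all 6 edges red] = (1/2)^6, and likewise for blue, so P[monochromatic] = 2·(1/2)^6 = 2^{1 − 6} = 1/32.
By linearity of expectation: E[X] = C(13, 4) · 2^{1 − 6} = 715 · 1/32 = 715/32.
Numerically: E[X] ≈ 22.344.

E[X] = C(13,4)·2^(1−C(4,2)) = 715/32 ≈ 22.344.


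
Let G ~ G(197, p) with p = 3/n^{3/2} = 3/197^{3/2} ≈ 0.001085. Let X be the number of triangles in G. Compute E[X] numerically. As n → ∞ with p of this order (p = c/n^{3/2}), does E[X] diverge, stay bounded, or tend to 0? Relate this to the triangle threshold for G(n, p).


Number of potential triangles: C(197, 3) = 1254890.
Each occurs with probability p³ ≈ (0.001085)³ ≈ 1.277220e-09.
By linearity: E[X] = C(197, 3)·p³ ≈ 1254890 · 1.277220e-09 ≈ 0.0016.
Since α = 3/2 > 1, p = c/n^{3/2} = o(1/n) is below the triangle threshold p ~ 1/n. Asymptotically E[X] ~ (c³/6)·n^{3(1−α)} = (3³/6)·n^{-1.5} → 0, so by Markov's inequality G has no triangles w.h.p.

E[X] ≈ 0.0016; in regime p = Θ(1/n^{3/2}) E[X] tends to 0 (below the triangle threshold p ~ 1/n).


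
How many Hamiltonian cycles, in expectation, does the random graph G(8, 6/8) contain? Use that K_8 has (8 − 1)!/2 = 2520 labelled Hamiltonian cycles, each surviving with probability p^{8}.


K_8 has (8 − 1)!/2 = 2520 labelled Hamiltonian cycles.
For each such Hamiltonian cycle H, let X_H = 1 if all 8 edges of H are present in G. Then P[X_H = 1] = p^{8} = (3/4)^{8} = 6561/65536.
By linearity: E[X] = Σ_H E[X_H] = 2520 · p^{8} = 2520 · 6561/65536 = 2066715/8192.
Numerically: E[X] ≈ 252.28.

E[X] = 2520 · (3/4)^{8} = 2066715/8192 ≈ 252.28.


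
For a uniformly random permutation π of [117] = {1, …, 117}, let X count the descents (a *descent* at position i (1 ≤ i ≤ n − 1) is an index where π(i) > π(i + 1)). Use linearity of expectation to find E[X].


Write X = Σ X_I over i = 1, …, 116, with X_I the indicator of one descent.
There are 116 indicators.
For each fixed i, the pair (π(i), π(i+1)) is a uniformly random ordered pair of distinct values from {1, …, 117}; by symmetry P[π(i) > π(i+1)] = 1/2.
By linearity: E[X] = 116 · (1/2) = (117 − 1) · (1/2) = 58 ≈ 58.000000.

E[X] = 58 = 58.000000.


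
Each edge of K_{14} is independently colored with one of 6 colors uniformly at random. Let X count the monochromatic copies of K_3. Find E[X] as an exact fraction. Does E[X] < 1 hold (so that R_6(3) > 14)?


E[X] = C(14, 3) · 6^{1 − 3} = 364 · 6^{−2} = 364/36.
As a reduced fraction: E[X] = 91/9 ≈ 10.1111.
Is E[X] < 1? NO.
Since E[X] ≥ 1, the first-moment bound is inconclusive at n = 14; it does NOT by itself certify R_6(3) > 14.

E[X] = 91/9 ≈ 10.1111; E[X] ≥ 1; first-moment method inconclusive here.


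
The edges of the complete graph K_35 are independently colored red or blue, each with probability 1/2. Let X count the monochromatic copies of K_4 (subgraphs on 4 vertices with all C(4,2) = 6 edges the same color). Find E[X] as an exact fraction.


Let X = Σ_S X_S over the C(35, 4) = 52360 subsets S of size 4, where X_S = 1 if the K_4 on S is monochromatic.
For a fixed S, the K_4 on S has C(4, 2) = 6 edges. P[all 6 edges red] = (1/2)^6, and likewise for blue, so P[monochromatic] = 2·(1/2)^6 = 2^{1 − 6} = 1/32.
Summing: E[X] = C(35, 4) · 2^{1 − 6} = 52360 · 1/32 = 6545/4.
Numerically: E[X] ≈ 1636.25000.

E[X] = C(35,4)·2^(1−C(4,2)) = 6545/4 ≈ 1636.25000.


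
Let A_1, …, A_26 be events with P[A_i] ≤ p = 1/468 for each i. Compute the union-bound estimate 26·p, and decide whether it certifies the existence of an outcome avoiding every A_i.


Union bound: P[∪_{i=1}^{26} A_i] ≤ Σ_i P[A_i] ≤ 26·p = 26·(1/468) = 1/18.
Numerically: 1/18 ≈ 0.056.
Is 1/18 < 1? YES.
Since P[∪ A_i] ≤ 1/18 < 1, the complement has P[∩ A_i^c] ≥ 1 − 1/18 = 17/18 > 0, so some outcome avoids every A_i.

26·p = 1/18 ≈ 0.056; existence CERTIFIED by the union bound.


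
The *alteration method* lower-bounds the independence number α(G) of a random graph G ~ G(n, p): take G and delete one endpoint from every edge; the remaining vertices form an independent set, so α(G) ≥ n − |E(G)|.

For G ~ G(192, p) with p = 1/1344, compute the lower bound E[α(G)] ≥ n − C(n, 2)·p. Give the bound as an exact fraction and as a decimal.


E[|E(G)|] = C(192, 2)·p = 18336 · (1/1344) = 191/14.
E[α(G)] ≥ n − E[|E(G)|] = 192 − 191/14 = 2497/14.
Numerically: ≈ 178.357.
(This is only a lower bound; the true E[α(G)] may be larger.)

E[α(G)] ≥ 2497/14 ≈ 178.357.


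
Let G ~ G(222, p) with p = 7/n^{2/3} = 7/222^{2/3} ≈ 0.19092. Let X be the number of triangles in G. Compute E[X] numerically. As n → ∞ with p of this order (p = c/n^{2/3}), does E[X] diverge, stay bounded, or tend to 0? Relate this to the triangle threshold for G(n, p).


Number of potential triangles: C(222, 3) = 1798940.
Each occurs with probability p³ ≈ (0.19092)³ ≈ 6.9596624e-03.
By linearity: E[X] = C(222, 3)·p³ ≈ 1798940 · 6.9596624e-03 ≈ 12520.01502.
Since α = 2/3 < 1, p = c/n^{2/3} ≫ 1/n is above the triangle threshold p ~ 1/n. Asymptotically E[X] ~ (c³/6)·n^{3(1−α)} = (7³/6)·n^{1} → ∞; triangles are abundant w.h.p.

E[X] ≈ 12520.01502; in regime p = Θ(1/n^{2/3}) E[X] diverges (above the triangle threshold p ~ 1/n).


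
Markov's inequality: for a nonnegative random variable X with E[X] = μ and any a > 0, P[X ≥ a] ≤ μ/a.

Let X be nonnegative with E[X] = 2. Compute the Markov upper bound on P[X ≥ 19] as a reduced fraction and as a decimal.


μ = E[X] = 2, a = 19.
Markov: P[X ≥ 19] ≤ μ/a = (2)/19 = 2/19.
Numerically: ≈ 0.105.
(Since a = 19 > μ = 2.000, the bound 2/19 is < 1 and informative.)

P[X ≥ 19] ≤ 2/19 ≈ 0.105.
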